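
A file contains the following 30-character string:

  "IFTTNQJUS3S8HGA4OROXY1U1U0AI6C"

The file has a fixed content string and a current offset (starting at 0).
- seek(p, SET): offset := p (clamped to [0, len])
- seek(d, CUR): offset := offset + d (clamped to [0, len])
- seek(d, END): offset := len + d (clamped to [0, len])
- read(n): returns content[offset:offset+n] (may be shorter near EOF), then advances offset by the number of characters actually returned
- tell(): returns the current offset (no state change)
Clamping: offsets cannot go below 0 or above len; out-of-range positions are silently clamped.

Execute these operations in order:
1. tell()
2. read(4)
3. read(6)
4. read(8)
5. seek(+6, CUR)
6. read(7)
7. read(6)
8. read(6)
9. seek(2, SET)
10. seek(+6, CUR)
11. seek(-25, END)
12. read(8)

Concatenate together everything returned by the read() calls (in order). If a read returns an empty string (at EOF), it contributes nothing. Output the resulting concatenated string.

After 1 (tell()): offset=0
After 2 (read(4)): returned 'IFTT', offset=4
After 3 (read(6)): returned 'NQJUS3', offset=10
After 4 (read(8)): returned 'S8HGA4OR', offset=18
After 5 (seek(+6, CUR)): offset=24
After 6 (read(7)): returned 'U0AI6C', offset=30
After 7 (read(6)): returned '', offset=30
After 8 (read(6)): returned '', offset=30
After 9 (seek(2, SET)): offset=2
After 10 (seek(+6, CUR)): offset=8
After 11 (seek(-25, END)): offset=5
After 12 (read(8)): returned 'QJUS3S8H', offset=13

Answer: IFTTNQJUS3S8HGA4ORU0AI6CQJUS3S8H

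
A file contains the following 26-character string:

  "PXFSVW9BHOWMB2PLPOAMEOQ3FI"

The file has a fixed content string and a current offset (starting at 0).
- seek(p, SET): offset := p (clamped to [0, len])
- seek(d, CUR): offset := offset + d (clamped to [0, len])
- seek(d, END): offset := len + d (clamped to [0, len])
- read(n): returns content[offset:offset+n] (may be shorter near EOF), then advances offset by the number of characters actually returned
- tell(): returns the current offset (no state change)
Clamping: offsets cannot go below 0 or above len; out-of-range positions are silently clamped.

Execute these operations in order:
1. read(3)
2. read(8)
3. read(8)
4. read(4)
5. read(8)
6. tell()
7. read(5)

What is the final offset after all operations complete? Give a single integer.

Answer: 26

Derivation:
After 1 (read(3)): returned 'PXF', offset=3
After 2 (read(8)): returned 'SVW9BHOW', offset=11
After 3 (read(8)): returned 'MB2PLPOA', offset=19
After 4 (read(4)): returned 'MEOQ', offset=23
After 5 (read(8)): returned '3FI', offset=26
After 6 (tell()): offset=26
After 7 (read(5)): returned '', offset=26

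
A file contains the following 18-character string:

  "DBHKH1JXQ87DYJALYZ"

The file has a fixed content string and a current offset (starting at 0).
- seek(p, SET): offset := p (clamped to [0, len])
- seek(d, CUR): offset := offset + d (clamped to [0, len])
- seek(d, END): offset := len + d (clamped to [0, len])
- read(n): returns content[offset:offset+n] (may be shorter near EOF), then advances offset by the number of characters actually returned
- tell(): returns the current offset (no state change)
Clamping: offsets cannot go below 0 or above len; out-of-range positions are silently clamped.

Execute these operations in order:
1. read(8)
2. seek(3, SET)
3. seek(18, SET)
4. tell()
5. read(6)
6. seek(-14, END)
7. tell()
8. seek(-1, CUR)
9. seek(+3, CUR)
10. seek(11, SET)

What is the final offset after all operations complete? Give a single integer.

Answer: 11

Derivation:
After 1 (read(8)): returned 'DBHKH1JX', offset=8
After 2 (seek(3, SET)): offset=3
After 3 (seek(18, SET)): offset=18
After 4 (tell()): offset=18
After 5 (read(6)): returned '', offset=18
After 6 (seek(-14, END)): offset=4
After 7 (tell()): offset=4
After 8 (seek(-1, CUR)): offset=3
After 9 (seek(+3, CUR)): offset=6
After 10 (seek(11, SET)): offset=11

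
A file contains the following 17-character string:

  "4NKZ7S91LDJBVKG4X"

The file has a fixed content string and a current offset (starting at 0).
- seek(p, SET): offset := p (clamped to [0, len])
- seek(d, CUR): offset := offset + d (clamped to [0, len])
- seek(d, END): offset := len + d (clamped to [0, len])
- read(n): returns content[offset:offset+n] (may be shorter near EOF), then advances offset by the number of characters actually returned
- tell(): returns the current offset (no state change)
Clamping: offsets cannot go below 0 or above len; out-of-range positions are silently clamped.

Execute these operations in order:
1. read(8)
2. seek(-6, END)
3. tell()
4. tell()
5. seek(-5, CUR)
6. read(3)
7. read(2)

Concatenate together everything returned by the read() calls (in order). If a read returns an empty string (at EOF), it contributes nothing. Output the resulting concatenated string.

Answer: 4NKZ7S9191LDJ

Derivation:
After 1 (read(8)): returned '4NKZ7S91', offset=8
After 2 (seek(-6, END)): offset=11
After 3 (tell()): offset=11
After 4 (tell()): offset=11
After 5 (seek(-5, CUR)): offset=6
After 6 (read(3)): returned '91L', offset=9
After 7 (read(2)): returned 'DJ', offset=11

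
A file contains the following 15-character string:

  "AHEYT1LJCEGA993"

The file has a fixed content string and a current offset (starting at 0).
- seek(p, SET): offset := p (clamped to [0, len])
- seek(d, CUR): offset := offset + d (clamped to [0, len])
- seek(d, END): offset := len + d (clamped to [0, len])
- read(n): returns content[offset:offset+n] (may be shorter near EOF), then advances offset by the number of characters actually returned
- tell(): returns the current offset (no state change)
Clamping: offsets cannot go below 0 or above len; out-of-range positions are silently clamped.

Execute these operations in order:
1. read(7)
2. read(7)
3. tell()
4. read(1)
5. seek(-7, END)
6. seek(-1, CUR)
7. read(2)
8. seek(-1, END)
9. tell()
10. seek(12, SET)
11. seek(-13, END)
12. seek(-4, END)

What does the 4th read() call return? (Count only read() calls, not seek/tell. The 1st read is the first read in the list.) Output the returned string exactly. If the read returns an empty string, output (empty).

After 1 (read(7)): returned 'AHEYT1L', offset=7
After 2 (read(7)): returned 'JCEGA99', offset=14
After 3 (tell()): offset=14
After 4 (read(1)): returned '3', offset=15
After 5 (seek(-7, END)): offset=8
After 6 (seek(-1, CUR)): offset=7
After 7 (read(2)): returned 'JC', offset=9
After 8 (seek(-1, END)): offset=14
After 9 (tell()): offset=14
After 10 (seek(12, SET)): offset=12
After 11 (seek(-13, END)): offset=2
After 12 (seek(-4, END)): offset=11

Answer: JC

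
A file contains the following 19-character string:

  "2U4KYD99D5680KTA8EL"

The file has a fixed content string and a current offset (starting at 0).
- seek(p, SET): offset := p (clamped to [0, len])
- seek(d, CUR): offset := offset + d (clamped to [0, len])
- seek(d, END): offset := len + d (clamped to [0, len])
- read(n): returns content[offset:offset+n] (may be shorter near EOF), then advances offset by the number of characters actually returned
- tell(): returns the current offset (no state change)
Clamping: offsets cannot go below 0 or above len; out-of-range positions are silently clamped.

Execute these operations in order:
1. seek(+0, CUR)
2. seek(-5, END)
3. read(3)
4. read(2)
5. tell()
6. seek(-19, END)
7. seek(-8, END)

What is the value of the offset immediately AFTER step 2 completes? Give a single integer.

After 1 (seek(+0, CUR)): offset=0
After 2 (seek(-5, END)): offset=14

Answer: 14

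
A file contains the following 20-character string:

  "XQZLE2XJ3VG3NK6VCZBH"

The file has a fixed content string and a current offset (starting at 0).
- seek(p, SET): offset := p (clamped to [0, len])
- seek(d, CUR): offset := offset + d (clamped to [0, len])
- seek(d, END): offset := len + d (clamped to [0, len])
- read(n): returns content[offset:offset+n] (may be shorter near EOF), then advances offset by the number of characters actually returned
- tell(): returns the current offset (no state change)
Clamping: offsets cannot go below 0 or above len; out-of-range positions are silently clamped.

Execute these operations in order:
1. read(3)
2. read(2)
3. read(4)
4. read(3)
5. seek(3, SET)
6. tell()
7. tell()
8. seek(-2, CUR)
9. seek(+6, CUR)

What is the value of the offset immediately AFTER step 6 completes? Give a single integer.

After 1 (read(3)): returned 'XQZ', offset=3
After 2 (read(2)): returned 'LE', offset=5
After 3 (read(4)): returned '2XJ3', offset=9
After 4 (read(3)): returned 'VG3', offset=12
After 5 (seek(3, SET)): offset=3
After 6 (tell()): offset=3

Answer: 3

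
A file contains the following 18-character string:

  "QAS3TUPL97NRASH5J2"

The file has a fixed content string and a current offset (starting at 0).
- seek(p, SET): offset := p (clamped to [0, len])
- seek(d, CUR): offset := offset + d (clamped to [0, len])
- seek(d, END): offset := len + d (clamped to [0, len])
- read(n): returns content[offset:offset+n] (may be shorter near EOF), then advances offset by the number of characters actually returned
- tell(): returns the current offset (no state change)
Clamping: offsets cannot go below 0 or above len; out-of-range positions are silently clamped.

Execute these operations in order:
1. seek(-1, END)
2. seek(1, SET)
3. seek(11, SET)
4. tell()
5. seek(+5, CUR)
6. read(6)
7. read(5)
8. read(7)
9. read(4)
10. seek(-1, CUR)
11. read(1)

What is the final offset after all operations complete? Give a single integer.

Answer: 18

Derivation:
After 1 (seek(-1, END)): offset=17
After 2 (seek(1, SET)): offset=1
After 3 (seek(11, SET)): offset=11
After 4 (tell()): offset=11
After 5 (seek(+5, CUR)): offset=16
After 6 (read(6)): returned 'J2', offset=18
After 7 (read(5)): returned '', offset=18
After 8 (read(7)): returned '', offset=18
After 9 (read(4)): returned '', offset=18
After 10 (seek(-1, CUR)): offset=17
After 11 (read(1)): returned '2', offset=18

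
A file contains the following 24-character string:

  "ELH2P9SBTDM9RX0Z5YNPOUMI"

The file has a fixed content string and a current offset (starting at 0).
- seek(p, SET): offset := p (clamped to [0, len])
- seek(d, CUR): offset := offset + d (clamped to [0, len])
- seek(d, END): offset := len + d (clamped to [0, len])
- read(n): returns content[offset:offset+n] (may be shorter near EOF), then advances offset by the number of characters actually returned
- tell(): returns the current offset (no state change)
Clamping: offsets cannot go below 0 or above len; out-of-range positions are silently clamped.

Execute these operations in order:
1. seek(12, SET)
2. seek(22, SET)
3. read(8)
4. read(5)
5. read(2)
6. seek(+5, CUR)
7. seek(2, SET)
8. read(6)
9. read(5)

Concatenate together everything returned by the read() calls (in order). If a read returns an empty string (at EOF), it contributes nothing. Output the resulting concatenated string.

After 1 (seek(12, SET)): offset=12
After 2 (seek(22, SET)): offset=22
After 3 (read(8)): returned 'MI', offset=24
After 4 (read(5)): returned '', offset=24
After 5 (read(2)): returned '', offset=24
After 6 (seek(+5, CUR)): offset=24
After 7 (seek(2, SET)): offset=2
After 8 (read(6)): returned 'H2P9SB', offset=8
After 9 (read(5)): returned 'TDM9R', offset=13

Answer: MIH2P9SBTDM9R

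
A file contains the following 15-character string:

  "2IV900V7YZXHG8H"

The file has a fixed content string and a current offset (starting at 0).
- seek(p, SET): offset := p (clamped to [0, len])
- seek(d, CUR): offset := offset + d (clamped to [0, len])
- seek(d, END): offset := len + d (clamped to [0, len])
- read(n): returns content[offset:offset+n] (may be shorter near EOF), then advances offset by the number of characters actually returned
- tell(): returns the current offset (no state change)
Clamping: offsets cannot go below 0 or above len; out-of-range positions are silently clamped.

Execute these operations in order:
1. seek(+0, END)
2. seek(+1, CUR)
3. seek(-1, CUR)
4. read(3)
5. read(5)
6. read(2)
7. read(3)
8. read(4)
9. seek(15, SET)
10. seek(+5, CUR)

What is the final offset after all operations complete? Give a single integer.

Answer: 15

Derivation:
After 1 (seek(+0, END)): offset=15
After 2 (seek(+1, CUR)): offset=15
After 3 (seek(-1, CUR)): offset=14
After 4 (read(3)): returned 'H', offset=15
After 5 (read(5)): returned '', offset=15
After 6 (read(2)): returned '', offset=15
After 7 (read(3)): returned '', offset=15
After 8 (read(4)): returned '', offset=15
After 9 (seek(15, SET)): offset=15
After 10 (seek(+5, CUR)): offset=15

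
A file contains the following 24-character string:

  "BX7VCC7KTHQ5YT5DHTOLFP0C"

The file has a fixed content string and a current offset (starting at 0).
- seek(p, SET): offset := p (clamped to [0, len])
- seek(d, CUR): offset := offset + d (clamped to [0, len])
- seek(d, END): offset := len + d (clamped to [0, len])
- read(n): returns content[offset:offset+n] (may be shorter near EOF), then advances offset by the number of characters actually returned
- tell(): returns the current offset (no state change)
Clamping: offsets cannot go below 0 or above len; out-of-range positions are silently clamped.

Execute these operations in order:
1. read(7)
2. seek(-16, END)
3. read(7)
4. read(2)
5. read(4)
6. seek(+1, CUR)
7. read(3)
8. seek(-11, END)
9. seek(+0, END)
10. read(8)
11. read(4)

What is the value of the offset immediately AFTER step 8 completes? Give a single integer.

Answer: 13

Derivation:
After 1 (read(7)): returned 'BX7VCC7', offset=7
After 2 (seek(-16, END)): offset=8
After 3 (read(7)): returned 'THQ5YT5', offset=15
After 4 (read(2)): returned 'DH', offset=17
After 5 (read(4)): returned 'TOLF', offset=21
After 6 (seek(+1, CUR)): offset=22
After 7 (read(3)): returned '0C', offset=24
After 8 (seek(-11, END)): offset=13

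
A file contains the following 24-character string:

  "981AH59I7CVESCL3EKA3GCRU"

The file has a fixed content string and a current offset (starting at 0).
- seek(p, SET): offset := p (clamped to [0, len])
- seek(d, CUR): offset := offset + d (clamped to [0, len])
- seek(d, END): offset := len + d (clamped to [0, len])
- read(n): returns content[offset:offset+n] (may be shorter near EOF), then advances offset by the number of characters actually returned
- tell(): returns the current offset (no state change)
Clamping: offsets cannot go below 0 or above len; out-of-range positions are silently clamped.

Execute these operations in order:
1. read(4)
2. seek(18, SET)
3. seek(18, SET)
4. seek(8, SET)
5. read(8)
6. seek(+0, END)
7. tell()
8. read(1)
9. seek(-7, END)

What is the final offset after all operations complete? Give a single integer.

Answer: 17

Derivation:
After 1 (read(4)): returned '981A', offset=4
After 2 (seek(18, SET)): offset=18
After 3 (seek(18, SET)): offset=18
After 4 (seek(8, SET)): offset=8
After 5 (read(8)): returned '7CVESCL3', offset=16
After 6 (seek(+0, END)): offset=24
After 7 (tell()): offset=24
After 8 (read(1)): returned '', offset=24
After 9 (seek(-7, END)): offset=17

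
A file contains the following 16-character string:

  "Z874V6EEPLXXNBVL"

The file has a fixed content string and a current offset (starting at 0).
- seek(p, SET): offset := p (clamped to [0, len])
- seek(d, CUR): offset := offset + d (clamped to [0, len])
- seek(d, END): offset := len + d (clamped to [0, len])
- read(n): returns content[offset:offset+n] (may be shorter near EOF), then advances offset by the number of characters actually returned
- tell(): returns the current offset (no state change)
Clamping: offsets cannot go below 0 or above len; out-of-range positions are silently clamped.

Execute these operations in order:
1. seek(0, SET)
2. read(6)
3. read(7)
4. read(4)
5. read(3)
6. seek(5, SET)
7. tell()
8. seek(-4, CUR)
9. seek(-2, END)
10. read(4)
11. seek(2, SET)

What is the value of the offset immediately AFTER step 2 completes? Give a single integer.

After 1 (seek(0, SET)): offset=0
After 2 (read(6)): returned 'Z874V6', offset=6

Answer: 6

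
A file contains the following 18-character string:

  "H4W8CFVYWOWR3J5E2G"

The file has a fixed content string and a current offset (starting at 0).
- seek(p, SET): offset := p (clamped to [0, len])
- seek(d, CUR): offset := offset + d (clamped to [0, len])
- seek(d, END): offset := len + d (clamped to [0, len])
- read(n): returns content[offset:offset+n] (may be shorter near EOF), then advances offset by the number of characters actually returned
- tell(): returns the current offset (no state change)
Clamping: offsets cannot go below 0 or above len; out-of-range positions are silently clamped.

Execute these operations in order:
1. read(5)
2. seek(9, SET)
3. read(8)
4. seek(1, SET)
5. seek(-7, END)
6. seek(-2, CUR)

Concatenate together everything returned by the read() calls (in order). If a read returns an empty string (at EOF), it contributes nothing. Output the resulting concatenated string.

Answer: H4W8COWR3J5E2

Derivation:
After 1 (read(5)): returned 'H4W8C', offset=5
After 2 (seek(9, SET)): offset=9
After 3 (read(8)): returned 'OWR3J5E2', offset=17
After 4 (seek(1, SET)): offset=1
After 5 (seek(-7, END)): offset=11
After 6 (seek(-2, CUR)): offset=9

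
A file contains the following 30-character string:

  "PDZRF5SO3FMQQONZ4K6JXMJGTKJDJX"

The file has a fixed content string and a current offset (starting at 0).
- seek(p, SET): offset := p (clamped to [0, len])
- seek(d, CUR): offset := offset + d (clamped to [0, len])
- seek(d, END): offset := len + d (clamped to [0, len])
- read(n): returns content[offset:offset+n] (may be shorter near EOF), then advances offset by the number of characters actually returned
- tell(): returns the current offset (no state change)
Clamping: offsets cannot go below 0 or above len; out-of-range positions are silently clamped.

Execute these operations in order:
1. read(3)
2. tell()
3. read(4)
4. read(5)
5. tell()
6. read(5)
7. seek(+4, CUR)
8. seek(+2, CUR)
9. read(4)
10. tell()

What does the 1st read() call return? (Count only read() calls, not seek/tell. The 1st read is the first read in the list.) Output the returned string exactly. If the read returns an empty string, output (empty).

Answer: PDZ

Derivation:
After 1 (read(3)): returned 'PDZ', offset=3
After 2 (tell()): offset=3
After 3 (read(4)): returned 'RF5S', offset=7
After 4 (read(5)): returned 'O3FMQ', offset=12
After 5 (tell()): offset=12
After 6 (read(5)): returned 'QONZ4', offset=17
After 7 (seek(+4, CUR)): offset=21
After 8 (seek(+2, CUR)): offset=23
After 9 (read(4)): returned 'GTKJ', offset=27
After 10 (tell()): offset=27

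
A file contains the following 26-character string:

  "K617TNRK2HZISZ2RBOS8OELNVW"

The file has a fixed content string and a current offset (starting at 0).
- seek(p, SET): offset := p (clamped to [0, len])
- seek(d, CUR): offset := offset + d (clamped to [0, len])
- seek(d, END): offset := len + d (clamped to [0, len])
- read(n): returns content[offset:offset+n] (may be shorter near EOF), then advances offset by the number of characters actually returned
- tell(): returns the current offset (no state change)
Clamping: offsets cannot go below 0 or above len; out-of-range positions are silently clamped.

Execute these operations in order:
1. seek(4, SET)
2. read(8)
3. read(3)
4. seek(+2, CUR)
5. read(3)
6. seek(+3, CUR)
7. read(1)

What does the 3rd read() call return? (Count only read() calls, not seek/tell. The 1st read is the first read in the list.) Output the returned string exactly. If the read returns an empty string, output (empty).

Answer: OS8

Derivation:
After 1 (seek(4, SET)): offset=4
After 2 (read(8)): returned 'TNRK2HZI', offset=12
After 3 (read(3)): returned 'SZ2', offset=15
After 4 (seek(+2, CUR)): offset=17
After 5 (read(3)): returned 'OS8', offset=20
After 6 (seek(+3, CUR)): offset=23
After 7 (read(1)): returned 'N', offset=24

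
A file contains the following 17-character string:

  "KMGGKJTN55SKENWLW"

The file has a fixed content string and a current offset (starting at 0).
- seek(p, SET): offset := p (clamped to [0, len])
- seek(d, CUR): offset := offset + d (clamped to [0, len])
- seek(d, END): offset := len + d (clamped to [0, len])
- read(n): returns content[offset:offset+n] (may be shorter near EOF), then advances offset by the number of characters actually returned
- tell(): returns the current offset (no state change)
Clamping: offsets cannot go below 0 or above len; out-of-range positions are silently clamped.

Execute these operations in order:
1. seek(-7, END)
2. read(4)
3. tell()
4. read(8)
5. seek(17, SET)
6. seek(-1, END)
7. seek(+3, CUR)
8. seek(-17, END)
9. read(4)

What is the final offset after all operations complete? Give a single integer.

After 1 (seek(-7, END)): offset=10
After 2 (read(4)): returned 'SKEN', offset=14
After 3 (tell()): offset=14
After 4 (read(8)): returned 'WLW', offset=17
After 5 (seek(17, SET)): offset=17
After 6 (seek(-1, END)): offset=16
After 7 (seek(+3, CUR)): offset=17
After 8 (seek(-17, END)): offset=0
After 9 (read(4)): returned 'KMGG', offset=4

Answer: 4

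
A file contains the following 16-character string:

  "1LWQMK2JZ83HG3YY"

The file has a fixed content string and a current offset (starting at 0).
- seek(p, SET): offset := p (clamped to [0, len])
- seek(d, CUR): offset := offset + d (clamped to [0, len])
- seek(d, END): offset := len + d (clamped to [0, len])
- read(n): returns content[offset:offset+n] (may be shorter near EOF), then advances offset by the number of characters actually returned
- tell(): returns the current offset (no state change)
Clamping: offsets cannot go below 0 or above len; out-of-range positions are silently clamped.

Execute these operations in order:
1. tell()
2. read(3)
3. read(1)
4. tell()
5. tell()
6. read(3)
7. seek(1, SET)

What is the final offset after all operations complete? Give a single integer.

After 1 (tell()): offset=0
After 2 (read(3)): returned '1LW', offset=3
After 3 (read(1)): returned 'Q', offset=4
After 4 (tell()): offset=4
After 5 (tell()): offset=4
After 6 (read(3)): returned 'MK2', offset=7
After 7 (seek(1, SET)): offset=1

Answer: 1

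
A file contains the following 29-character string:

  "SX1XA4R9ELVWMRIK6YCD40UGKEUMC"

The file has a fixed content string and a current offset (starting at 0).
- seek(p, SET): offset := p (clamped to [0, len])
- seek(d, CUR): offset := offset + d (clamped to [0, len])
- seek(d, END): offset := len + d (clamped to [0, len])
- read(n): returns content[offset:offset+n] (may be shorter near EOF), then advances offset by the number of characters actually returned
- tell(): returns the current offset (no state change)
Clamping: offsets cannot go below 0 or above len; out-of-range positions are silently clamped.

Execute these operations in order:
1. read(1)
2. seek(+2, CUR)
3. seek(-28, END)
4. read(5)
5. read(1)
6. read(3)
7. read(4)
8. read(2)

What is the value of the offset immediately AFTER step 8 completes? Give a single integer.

After 1 (read(1)): returned 'S', offset=1
After 2 (seek(+2, CUR)): offset=3
After 3 (seek(-28, END)): offset=1
After 4 (read(5)): returned 'X1XA4', offset=6
After 5 (read(1)): returned 'R', offset=7
After 6 (read(3)): returned '9EL', offset=10
After 7 (read(4)): returned 'VWMR', offset=14
After 8 (read(2)): returned 'IK', offset=16

Answer: 16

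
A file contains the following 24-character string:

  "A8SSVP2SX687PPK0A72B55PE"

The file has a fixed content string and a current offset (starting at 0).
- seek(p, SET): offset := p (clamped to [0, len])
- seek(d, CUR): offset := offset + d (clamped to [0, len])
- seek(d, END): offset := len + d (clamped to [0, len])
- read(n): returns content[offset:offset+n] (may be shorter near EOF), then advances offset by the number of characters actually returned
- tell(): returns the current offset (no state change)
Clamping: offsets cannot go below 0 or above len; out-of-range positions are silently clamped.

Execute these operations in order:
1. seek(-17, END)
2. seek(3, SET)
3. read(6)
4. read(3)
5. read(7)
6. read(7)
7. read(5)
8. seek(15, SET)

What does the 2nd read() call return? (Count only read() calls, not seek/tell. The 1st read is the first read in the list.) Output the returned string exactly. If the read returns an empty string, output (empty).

After 1 (seek(-17, END)): offset=7
After 2 (seek(3, SET)): offset=3
After 3 (read(6)): returned 'SVP2SX', offset=9
After 4 (read(3)): returned '687', offset=12
After 5 (read(7)): returned 'PPK0A72', offset=19
After 6 (read(7)): returned 'B55PE', offset=24
After 7 (read(5)): returned '', offset=24
After 8 (seek(15, SET)): offset=15

Answer: 687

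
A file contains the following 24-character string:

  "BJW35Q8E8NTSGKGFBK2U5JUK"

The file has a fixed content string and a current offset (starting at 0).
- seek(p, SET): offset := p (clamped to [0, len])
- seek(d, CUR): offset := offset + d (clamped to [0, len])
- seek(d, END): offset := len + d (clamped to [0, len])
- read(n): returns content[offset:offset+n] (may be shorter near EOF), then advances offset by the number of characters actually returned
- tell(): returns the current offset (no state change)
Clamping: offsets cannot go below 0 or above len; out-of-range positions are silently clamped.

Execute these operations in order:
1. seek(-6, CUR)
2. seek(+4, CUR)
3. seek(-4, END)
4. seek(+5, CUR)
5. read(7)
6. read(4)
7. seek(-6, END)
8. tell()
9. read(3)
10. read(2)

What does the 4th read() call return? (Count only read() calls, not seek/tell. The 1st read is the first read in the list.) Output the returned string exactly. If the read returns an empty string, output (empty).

After 1 (seek(-6, CUR)): offset=0
After 2 (seek(+4, CUR)): offset=4
After 3 (seek(-4, END)): offset=20
After 4 (seek(+5, CUR)): offset=24
After 5 (read(7)): returned '', offset=24
After 6 (read(4)): returned '', offset=24
After 7 (seek(-6, END)): offset=18
After 8 (tell()): offset=18
After 9 (read(3)): returned '2U5', offset=21
After 10 (read(2)): returned 'JU', offset=23

Answer: JU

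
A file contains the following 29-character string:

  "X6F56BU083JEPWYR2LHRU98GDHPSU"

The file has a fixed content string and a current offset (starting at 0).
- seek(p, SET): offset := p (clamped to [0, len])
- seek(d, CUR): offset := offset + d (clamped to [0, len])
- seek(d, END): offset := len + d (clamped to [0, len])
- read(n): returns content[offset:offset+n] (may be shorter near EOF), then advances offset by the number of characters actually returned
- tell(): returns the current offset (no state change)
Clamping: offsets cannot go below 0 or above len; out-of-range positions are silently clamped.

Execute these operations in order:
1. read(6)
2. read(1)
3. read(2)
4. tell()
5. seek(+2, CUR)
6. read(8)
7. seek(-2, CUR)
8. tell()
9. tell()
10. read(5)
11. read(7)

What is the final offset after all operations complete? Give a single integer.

After 1 (read(6)): returned 'X6F56B', offset=6
After 2 (read(1)): returned 'U', offset=7
After 3 (read(2)): returned '08', offset=9
After 4 (tell()): offset=9
After 5 (seek(+2, CUR)): offset=11
After 6 (read(8)): returned 'EPWYR2LH', offset=19
After 7 (seek(-2, CUR)): offset=17
After 8 (tell()): offset=17
After 9 (tell()): offset=17
After 10 (read(5)): returned 'LHRU9', offset=22
After 11 (read(7)): returned '8GDHPSU', offset=29

Answer: 29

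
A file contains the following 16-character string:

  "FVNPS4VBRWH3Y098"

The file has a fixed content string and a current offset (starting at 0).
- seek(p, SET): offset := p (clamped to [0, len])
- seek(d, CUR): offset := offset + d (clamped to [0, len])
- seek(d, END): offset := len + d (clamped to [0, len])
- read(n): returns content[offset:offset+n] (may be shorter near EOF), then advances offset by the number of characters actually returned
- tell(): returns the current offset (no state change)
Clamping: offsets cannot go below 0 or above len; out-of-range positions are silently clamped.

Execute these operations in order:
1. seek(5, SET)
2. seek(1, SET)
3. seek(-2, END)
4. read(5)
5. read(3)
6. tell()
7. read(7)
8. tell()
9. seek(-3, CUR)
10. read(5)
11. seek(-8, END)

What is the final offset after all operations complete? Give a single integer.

Answer: 8

Derivation:
After 1 (seek(5, SET)): offset=5
After 2 (seek(1, SET)): offset=1
After 3 (seek(-2, END)): offset=14
After 4 (read(5)): returned '98', offset=16
After 5 (read(3)): returned '', offset=16
After 6 (tell()): offset=16
After 7 (read(7)): returned '', offset=16
After 8 (tell()): offset=16
After 9 (seek(-3, CUR)): offset=13
After 10 (read(5)): returned '098', offset=16
After 11 (seek(-8, END)): offset=8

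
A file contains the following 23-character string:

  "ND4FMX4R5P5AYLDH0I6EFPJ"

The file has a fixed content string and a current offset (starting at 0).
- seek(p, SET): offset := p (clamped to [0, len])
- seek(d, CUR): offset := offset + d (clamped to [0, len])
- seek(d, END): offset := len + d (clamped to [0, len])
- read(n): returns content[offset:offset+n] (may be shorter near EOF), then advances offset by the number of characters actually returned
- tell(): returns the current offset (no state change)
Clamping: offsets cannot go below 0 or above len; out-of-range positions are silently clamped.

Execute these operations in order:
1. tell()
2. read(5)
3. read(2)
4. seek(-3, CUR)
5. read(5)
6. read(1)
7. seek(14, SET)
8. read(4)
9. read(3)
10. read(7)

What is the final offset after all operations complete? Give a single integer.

After 1 (tell()): offset=0
After 2 (read(5)): returned 'ND4FM', offset=5
After 3 (read(2)): returned 'X4', offset=7
After 4 (seek(-3, CUR)): offset=4
After 5 (read(5)): returned 'MX4R5', offset=9
After 6 (read(1)): returned 'P', offset=10
After 7 (seek(14, SET)): offset=14
After 8 (read(4)): returned 'DH0I', offset=18
After 9 (read(3)): returned '6EF', offset=21
After 10 (read(7)): returned 'PJ', offset=23

Answer: 23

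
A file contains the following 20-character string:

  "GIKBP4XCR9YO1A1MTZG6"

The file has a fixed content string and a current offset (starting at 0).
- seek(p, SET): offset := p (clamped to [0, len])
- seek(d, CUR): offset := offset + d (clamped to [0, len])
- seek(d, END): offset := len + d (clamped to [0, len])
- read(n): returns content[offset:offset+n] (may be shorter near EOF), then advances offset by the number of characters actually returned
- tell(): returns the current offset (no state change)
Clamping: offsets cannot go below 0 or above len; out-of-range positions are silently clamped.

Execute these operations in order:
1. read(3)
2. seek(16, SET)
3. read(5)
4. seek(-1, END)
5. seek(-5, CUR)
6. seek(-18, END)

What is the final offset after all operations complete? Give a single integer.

After 1 (read(3)): returned 'GIK', offset=3
After 2 (seek(16, SET)): offset=16
After 3 (read(5)): returned 'TZG6', offset=20
After 4 (seek(-1, END)): offset=19
After 5 (seek(-5, CUR)): offset=14
After 6 (seek(-18, END)): offset=2

Answer: 2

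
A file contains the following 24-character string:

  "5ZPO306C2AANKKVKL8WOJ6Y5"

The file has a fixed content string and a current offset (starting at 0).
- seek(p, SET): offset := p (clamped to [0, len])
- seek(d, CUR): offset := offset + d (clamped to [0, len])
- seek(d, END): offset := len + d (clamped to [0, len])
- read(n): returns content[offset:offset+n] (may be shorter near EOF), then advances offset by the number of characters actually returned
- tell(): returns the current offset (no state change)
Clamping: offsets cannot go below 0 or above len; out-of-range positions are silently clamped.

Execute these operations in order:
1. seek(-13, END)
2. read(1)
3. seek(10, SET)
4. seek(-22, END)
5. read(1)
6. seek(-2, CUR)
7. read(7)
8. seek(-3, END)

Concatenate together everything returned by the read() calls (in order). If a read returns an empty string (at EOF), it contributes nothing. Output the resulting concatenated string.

After 1 (seek(-13, END)): offset=11
After 2 (read(1)): returned 'N', offset=12
After 3 (seek(10, SET)): offset=10
After 4 (seek(-22, END)): offset=2
After 5 (read(1)): returned 'P', offset=3
After 6 (seek(-2, CUR)): offset=1
After 7 (read(7)): returned 'ZPO306C', offset=8
After 8 (seek(-3, END)): offset=21

Answer: NPZPO306C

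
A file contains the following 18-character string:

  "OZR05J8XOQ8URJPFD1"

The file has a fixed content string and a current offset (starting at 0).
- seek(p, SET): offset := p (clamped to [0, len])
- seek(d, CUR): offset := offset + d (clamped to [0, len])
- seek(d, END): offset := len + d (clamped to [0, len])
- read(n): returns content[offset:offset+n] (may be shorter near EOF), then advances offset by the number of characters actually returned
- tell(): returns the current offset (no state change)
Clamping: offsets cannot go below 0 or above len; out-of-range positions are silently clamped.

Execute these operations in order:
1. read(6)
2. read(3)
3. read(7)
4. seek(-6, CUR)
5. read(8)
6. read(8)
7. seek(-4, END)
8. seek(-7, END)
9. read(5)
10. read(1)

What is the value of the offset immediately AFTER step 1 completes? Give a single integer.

Answer: 6

Derivation:
After 1 (read(6)): returned 'OZR05J', offset=6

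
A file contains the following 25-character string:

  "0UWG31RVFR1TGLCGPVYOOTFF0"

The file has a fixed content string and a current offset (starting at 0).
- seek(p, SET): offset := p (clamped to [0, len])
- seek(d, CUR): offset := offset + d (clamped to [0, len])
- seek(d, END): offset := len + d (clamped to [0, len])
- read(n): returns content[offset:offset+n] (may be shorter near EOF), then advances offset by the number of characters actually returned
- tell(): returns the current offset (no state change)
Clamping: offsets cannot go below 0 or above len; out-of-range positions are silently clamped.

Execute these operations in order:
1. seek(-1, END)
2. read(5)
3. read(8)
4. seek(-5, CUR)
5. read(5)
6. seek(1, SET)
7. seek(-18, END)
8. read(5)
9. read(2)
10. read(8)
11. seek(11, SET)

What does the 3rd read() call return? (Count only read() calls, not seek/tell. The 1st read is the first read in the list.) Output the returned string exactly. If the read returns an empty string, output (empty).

Answer: OTFF0

Derivation:
After 1 (seek(-1, END)): offset=24
After 2 (read(5)): returned '0', offset=25
After 3 (read(8)): returned '', offset=25
After 4 (seek(-5, CUR)): offset=20
After 5 (read(5)): returned 'OTFF0', offset=25
After 6 (seek(1, SET)): offset=1
After 7 (seek(-18, END)): offset=7
After 8 (read(5)): returned 'VFR1T', offset=12
After 9 (read(2)): returned 'GL', offset=14
After 10 (read(8)): returned 'CGPVYOOT', offset=22
After 11 (seek(11, SET)): offset=11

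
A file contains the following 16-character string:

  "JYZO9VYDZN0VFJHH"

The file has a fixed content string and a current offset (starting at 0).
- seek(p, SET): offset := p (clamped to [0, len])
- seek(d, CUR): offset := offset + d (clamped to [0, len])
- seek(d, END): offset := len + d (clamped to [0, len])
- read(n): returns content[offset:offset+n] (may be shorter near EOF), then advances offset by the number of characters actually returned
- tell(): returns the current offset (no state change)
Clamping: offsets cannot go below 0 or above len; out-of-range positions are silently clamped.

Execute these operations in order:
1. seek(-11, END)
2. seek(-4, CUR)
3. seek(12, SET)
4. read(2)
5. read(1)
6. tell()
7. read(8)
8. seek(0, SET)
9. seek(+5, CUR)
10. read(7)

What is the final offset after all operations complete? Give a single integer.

Answer: 12

Derivation:
After 1 (seek(-11, END)): offset=5
After 2 (seek(-4, CUR)): offset=1
After 3 (seek(12, SET)): offset=12
After 4 (read(2)): returned 'FJ', offset=14
After 5 (read(1)): returned 'H', offset=15
After 6 (tell()): offset=15
After 7 (read(8)): returned 'H', offset=16
After 8 (seek(0, SET)): offset=0
After 9 (seek(+5, CUR)): offset=5
After 10 (read(7)): returned 'VYDZN0V', offset=12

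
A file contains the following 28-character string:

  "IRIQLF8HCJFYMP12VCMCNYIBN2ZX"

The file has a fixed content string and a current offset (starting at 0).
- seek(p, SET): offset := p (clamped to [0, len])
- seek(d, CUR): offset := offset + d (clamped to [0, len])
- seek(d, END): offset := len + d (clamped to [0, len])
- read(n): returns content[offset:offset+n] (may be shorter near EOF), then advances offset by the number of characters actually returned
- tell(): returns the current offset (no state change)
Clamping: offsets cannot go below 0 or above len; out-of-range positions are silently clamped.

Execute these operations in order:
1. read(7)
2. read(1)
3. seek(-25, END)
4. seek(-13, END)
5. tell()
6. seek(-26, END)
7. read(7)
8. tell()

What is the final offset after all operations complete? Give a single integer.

Answer: 9

Derivation:
After 1 (read(7)): returned 'IRIQLF8', offset=7
After 2 (read(1)): returned 'H', offset=8
After 3 (seek(-25, END)): offset=3
After 4 (seek(-13, END)): offset=15
After 5 (tell()): offset=15
After 6 (seek(-26, END)): offset=2
After 7 (read(7)): returned 'IQLF8HC', offset=9
After 8 (tell()): offset=9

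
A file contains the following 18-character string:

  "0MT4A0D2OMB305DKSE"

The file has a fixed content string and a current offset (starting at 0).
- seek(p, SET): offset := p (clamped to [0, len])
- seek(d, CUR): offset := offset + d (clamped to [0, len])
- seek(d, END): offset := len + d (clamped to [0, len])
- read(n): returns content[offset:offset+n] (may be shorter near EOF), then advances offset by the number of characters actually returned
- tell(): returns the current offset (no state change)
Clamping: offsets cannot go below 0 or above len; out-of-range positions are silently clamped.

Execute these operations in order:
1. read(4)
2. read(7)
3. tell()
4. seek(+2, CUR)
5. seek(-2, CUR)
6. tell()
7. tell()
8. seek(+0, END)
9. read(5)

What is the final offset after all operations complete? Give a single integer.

After 1 (read(4)): returned '0MT4', offset=4
After 2 (read(7)): returned 'A0D2OMB', offset=11
After 3 (tell()): offset=11
After 4 (seek(+2, CUR)): offset=13
After 5 (seek(-2, CUR)): offset=11
After 6 (tell()): offset=11
After 7 (tell()): offset=11
After 8 (seek(+0, END)): offset=18
After 9 (read(5)): returned '', offset=18

Answer: 18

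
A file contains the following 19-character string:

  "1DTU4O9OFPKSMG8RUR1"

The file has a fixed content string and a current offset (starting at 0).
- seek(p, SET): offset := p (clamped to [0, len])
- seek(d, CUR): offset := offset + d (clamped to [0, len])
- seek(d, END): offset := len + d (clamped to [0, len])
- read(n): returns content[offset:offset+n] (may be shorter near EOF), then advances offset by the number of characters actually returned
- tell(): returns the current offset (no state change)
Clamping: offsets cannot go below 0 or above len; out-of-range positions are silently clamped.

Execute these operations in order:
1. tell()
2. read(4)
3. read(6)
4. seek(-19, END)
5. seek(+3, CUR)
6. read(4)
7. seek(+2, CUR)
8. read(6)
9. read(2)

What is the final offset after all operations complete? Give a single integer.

After 1 (tell()): offset=0
After 2 (read(4)): returned '1DTU', offset=4
After 3 (read(6)): returned '4O9OFP', offset=10
After 4 (seek(-19, END)): offset=0
After 5 (seek(+3, CUR)): offset=3
After 6 (read(4)): returned 'U4O9', offset=7
After 7 (seek(+2, CUR)): offset=9
After 8 (read(6)): returned 'PKSMG8', offset=15
After 9 (read(2)): returned 'RU', offset=17

Answer: 17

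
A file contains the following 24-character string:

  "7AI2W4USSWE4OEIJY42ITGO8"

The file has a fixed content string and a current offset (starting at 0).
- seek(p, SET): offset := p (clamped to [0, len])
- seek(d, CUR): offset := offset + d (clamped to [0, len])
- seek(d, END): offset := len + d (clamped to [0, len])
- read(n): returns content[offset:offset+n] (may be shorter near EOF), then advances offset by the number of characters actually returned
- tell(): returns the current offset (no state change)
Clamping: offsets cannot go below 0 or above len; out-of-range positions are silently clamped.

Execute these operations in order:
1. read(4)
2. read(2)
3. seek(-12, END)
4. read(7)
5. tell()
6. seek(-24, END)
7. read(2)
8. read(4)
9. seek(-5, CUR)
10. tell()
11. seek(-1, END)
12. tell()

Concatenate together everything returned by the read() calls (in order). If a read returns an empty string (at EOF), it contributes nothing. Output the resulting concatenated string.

Answer: 7AI2W4OEIJY427AI2W4

Derivation:
After 1 (read(4)): returned '7AI2', offset=4
After 2 (read(2)): returned 'W4', offset=6
After 3 (seek(-12, END)): offset=12
After 4 (read(7)): returned 'OEIJY42', offset=19
After 5 (tell()): offset=19
After 6 (seek(-24, END)): offset=0
After 7 (read(2)): returned '7A', offset=2
After 8 (read(4)): returned 'I2W4', offset=6
After 9 (seek(-5, CUR)): offset=1
After 10 (tell()): offset=1
After 11 (seek(-1, END)): offset=23
After 12 (tell()): offset=23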